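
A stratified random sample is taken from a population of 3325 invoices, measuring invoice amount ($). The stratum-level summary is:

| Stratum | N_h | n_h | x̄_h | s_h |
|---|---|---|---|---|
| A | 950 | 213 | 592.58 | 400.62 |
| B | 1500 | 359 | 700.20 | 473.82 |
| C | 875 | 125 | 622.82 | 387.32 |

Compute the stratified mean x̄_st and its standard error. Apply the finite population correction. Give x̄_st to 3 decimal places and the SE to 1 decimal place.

x̄_st ≈ 649.088, SE ≈ 14.7

x̄_st = Σ W_h x̄_h = (950·592.58 + 1500·700.20 + 875·622.82)/3325 = 649.08827
V̂(x̄_st) = Σ W_h² (1 − n_h/N_h) s_h²/n_h, with W_h = N_h/N and N = 3325:
  stratum A: (950/3325)²·(1 − 213/950)·400.62²/213 = 47.7192
  stratum B: (1500/3325)²·(1 − 359/1500)·473.82²/359 = 96.8113
  stratum C: (875/3325)²·(1 − 125/875)·387.32²/125 = 71.2387
V̂(x̄_st) = 215.769
SE(x̄_st) = √215.769 = 14.6891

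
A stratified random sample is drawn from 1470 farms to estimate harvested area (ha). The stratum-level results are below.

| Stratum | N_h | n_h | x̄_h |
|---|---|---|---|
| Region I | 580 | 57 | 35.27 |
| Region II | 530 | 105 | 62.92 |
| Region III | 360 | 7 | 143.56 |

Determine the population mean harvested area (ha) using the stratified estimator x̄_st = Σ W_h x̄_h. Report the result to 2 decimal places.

x̄_st ≈ 71.76

N = Σ N_h = 1470. Stratum weights W_h = N_h/N.
x̄_st = (580·35.27 + 530·62.92 + 360·143.56) / 1470 = 71.7590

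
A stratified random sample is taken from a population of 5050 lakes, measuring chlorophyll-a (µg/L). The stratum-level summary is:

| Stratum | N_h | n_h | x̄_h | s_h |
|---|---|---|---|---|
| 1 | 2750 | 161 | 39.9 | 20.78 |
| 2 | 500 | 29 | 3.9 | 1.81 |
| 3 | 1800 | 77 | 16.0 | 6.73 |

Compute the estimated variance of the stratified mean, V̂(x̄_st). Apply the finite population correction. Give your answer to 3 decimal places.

V̂(x̄_st) ≈ 0.821

V̂(x̄_st) = Σ W_h² (1 − n_h/N_h) s_h²/n_h, with W_h = N_h/N and N = 5050:
  stratum 1: (2750/5050)²·(1 − 161/2750)·20.78²/161 = 0.748768
  stratum 2: (500/5050)²·(1 − 29/500)·1.81²/29 = 0.0010432
  stratum 3: (1800/5050)²·(1 − 77/1800)·6.73²/77 = 0.0715343
V̂(x̄_st) = 0.821345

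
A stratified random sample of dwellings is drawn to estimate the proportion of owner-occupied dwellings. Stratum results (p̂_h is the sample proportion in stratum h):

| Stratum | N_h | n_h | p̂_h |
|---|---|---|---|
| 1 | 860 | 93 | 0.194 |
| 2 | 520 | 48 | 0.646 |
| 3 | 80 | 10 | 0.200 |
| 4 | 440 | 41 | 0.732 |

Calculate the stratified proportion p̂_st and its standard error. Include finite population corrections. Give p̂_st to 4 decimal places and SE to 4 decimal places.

N = 1900; stratum weights W_h = N_h/N.
p̂_st = Σ W_h p̂_h = (860·0.194 + 520·0.646 + 80·0.200 + 440·0.732)/1900 = 0.44255
V̂(p̂_st) = Σ W_h² (1 − n_h/N_h) p̂_h(1−p̂_h)/(n_h−1):
  stratum 1: (860/1900)²·(1 − 93/860)·0.194·0.806/92 = 0.000310553
  stratum 2: (520/1900)²·(1 − 48/520)·0.646·0.354/47 = 0.000330808
  stratum 3: (80/1900)²·(1 − 10/80)·0.200·0.800/9 = 2.75777e-05
  stratum 4: (440/1900)²·(1 − 41/440)·0.732·0.268/40 = 0.000238509
V̂(p̂_st) = 0.000907447; SE = √V̂ = 0.0301239

p̂_st ≈ 0.4425, SE ≈ 0.0301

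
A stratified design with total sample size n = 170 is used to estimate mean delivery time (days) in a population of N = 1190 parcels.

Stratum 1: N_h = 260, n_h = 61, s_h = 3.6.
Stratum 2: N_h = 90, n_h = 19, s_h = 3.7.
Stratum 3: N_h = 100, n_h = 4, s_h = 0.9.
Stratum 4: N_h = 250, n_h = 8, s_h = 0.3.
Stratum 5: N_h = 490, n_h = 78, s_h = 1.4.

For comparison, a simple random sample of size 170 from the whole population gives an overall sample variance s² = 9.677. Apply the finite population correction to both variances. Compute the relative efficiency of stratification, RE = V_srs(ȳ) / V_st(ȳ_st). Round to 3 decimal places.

RE ≈ 2.966

V̂(ȳ_st) = Σ W_h² (1 − n_h/N_h) s_h²/n_h, with W_h = N_h/N and N = 1190:
  stratum 1: (260/1190)²·(1 − 61/260)·3.6²/61 = 0.00776261
  stratum 2: (90/1190)²·(1 − 19/90)·3.7²/19 = 0.0032513
  stratum 3: (100/1190)²·(1 − 4/100)·0.9²/4 = 0.00137278
  stratum 4: (250/1190)²·(1 − 8/250)·0.3²/8 = 0.000480633
  stratum 5: (490/1190)²·(1 − 78/490)·1.4²/78 = 0.00358229
V_st = 0.0164496
V_srs = (1 − 170/1190)·9.677/170 = 0.0487916
Relative efficiency = V_srs / V_st = 0.0487916/0.0164496 = 2.9661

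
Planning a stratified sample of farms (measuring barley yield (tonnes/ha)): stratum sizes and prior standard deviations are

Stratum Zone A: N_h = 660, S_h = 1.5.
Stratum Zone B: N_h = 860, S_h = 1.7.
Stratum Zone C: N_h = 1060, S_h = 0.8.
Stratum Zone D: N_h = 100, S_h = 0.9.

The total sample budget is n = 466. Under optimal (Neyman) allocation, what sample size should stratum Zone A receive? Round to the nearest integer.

136

Neyman allocation: n_h = n · N_h S_h / Σ N_i S_i, with n = 466.
  stratum Zone A: N_h·S_h = 660·1.5 = 990.00
  stratum Zone B: N_h·S_h = 860·1.7 = 1462.00
  stratum Zone C: N_h·S_h = 1060·0.8 = 848.00
  stratum Zone D: N_h·S_h = 100·0.9 = 90.00
Σ N_h S_h = 3390.00
n for stratum Zone A = 466·990.00/3390.00 = 136.088 → 136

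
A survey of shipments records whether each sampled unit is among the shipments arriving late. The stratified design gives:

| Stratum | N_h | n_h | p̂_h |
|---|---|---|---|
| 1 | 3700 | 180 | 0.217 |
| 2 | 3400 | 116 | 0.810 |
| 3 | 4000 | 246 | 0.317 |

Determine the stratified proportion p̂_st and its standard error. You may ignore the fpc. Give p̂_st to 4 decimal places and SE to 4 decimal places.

p̂_st ≈ 0.4347, SE ≈ 0.0186

N = 11100; stratum weights W_h = N_h/N.
p̂_st = Σ W_h p̂_h = (3700·0.217 + 3400·0.810 + 4000·0.317)/11100 = 0.43468
V̂(p̂_st) = Σ W_h² p̂_h(1−p̂_h)/(n_h−1):
  stratum 1: (3700/11100)²·0.217·0.783/179 = 0.000105469
  stratum 2: (3400/11100)²·0.810·0.190/115 = 0.00012556
  stratum 3: (4000/11100)²·0.317·0.683/245 = 0.000114759
V̂(p̂_st) = 0.000345789; SE = √V̂ = 0.0185954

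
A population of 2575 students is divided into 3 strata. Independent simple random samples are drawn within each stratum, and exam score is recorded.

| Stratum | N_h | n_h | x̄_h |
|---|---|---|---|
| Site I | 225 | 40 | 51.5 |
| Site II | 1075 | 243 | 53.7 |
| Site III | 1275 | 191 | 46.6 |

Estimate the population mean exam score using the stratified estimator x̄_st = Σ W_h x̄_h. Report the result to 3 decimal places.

N = Σ N_h = 2575. Stratum weights W_h = N_h/N.
x̄_st = (225·51.5 + 1075·53.7 + 1275·46.6) / 2575 = 49.99223

x̄_st ≈ 49.992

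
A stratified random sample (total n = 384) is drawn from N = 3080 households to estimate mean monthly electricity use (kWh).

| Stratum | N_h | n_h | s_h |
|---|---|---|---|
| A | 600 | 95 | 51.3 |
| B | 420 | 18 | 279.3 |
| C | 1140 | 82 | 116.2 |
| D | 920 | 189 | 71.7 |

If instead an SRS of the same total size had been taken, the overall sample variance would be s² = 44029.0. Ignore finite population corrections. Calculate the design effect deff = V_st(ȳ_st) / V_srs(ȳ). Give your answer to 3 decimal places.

deff ≈ 0.930

V̂(ȳ_st) = Σ W_h² s_h²/n_h, with W_h = N_h/N and N = 3080:
  stratum A: (600/3080)²·51.3²/95 = 1.05126
  stratum B: (420/3080)²·279.3²/18 = 80.5873
  stratum C: (1140/3080)²·116.2²/82 = 22.5583
  stratum D: (920/3080)²·71.7²/189 = 2.42689
V_st = 106.624
V_srs = s²/n = 44029.0/384 = 114.659
deff = V_st / V_srs = 106.624/114.659 = 0.9299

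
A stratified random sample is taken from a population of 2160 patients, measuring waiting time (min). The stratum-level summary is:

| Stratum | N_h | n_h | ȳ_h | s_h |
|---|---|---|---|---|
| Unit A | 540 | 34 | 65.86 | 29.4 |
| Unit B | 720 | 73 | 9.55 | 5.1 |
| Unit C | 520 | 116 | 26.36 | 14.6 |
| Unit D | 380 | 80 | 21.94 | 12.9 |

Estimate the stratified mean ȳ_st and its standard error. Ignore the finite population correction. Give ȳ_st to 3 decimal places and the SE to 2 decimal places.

ȳ_st = Σ W_h ȳ_h = (540·65.86 + 720·9.55 + 520·26.36 + 380·21.94)/2160 = 29.85407
V̂(ȳ_st) = Σ W_h² s_h²/n_h, with W_h = N_h/N and N = 2160:
  stratum Unit A: (540/2160)²·29.4²/34 = 1.5889
  stratum Unit B: (720/2160)²·5.1²/73 = 0.039589
  stratum Unit C: (520/2160)²·14.6²/116 = 0.106499
  stratum Unit D: (380/2160)²·12.9²/80 = 0.0643797
V̂(ȳ_st) = 1.79937
SE(ȳ_st) = √1.79937 = 1.3414

ȳ_st ≈ 29.854, SE ≈ 1.34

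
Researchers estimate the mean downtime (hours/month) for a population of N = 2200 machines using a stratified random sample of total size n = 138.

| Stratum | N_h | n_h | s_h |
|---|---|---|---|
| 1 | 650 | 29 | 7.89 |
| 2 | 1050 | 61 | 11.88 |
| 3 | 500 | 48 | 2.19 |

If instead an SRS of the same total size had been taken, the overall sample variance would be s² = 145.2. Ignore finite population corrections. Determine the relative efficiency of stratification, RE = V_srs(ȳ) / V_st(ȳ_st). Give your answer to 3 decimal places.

RE ≈ 1.462

V̂(ȳ_st) = Σ W_h² s_h²/n_h, with W_h = N_h/N and N = 2200:
  stratum 1: (650/2200)²·7.89²/29 = 0.187386
  stratum 2: (1050/2200)²·11.88²/61 = 0.527031
  stratum 3: (500/2200)²·2.19²/48 = 0.00516109
V_st = 0.719578
V_srs = s²/n = 145.2/138 = 1.05217
Relative efficiency = V_srs / V_st = 1.05217/0.719578 = 1.4622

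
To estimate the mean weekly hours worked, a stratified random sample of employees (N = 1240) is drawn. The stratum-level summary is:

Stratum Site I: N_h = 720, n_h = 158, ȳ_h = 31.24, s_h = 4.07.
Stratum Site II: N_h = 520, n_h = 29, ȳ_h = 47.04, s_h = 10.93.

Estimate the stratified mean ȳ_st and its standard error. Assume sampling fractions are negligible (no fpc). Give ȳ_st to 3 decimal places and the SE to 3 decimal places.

ȳ_st = Σ W_h ȳ_h = (720·31.24 + 520·47.04)/1240 = 37.86581
V̂(ȳ_st) = Σ W_h² s_h²/n_h, with W_h = N_h/N and N = 1240:
  stratum Site I: (720/1240)²·4.07²/158 = 0.0353471
  stratum Site II: (520/1240)²·10.93²/29 = 0.724445
V̂(ȳ_st) = 0.759792
SE(ȳ_st) = √0.759792 = 0.871661

ȳ_st ≈ 37.866, SE ≈ 0.872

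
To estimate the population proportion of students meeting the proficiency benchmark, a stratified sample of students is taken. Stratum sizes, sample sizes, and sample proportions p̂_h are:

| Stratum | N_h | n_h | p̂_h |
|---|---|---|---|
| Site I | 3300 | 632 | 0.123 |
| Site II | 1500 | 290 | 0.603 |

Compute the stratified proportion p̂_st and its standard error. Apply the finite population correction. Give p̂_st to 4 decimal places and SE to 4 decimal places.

N = 4800; stratum weights W_h = N_h/N.
p̂_st = Σ W_h p̂_h = (3300·0.123 + 1500·0.603)/4800 = 0.27300
V̂(p̂_st) = Σ W_h² (1 − n_h/N_h) p̂_h(1−p̂_h)/(n_h−1):
  stratum Site I: (3300/4800)²·(1 − 632/3300)·0.123·0.877/631 = 6.5327e-05
  stratum Site II: (1500/4800)²·(1 − 290/1500)·0.603·0.397/289 = 6.52535e-05
V̂(p̂_st) = 0.000130581; SE = √V̂ = 0.0114272

p̂_st ≈ 0.2730, SE ≈ 0.0114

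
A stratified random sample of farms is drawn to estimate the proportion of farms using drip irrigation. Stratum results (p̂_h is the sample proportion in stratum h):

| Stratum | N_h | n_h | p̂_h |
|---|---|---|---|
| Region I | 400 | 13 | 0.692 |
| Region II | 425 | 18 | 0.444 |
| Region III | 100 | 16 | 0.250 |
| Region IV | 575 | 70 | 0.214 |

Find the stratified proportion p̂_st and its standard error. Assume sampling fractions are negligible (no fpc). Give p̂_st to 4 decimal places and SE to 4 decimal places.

p̂_st ≈ 0.4090, SE ≈ 0.0533

N = 1500; stratum weights W_h = N_h/N.
p̂_st = Σ W_h p̂_h = (400·0.692 + 425·0.444 + 100·0.250 + 575·0.214)/1500 = 0.40903
V̂(p̂_st) = Σ W_h² p̂_h(1−p̂_h)/(n_h−1):
  stratum Region I: (400/1500)²·0.692·0.308/12 = 0.00126303
  stratum Region II: (425/1500)²·0.444·0.556/17 = 0.00116575
  stratum Region III: (100/1500)²·0.250·0.750/15 = 5.55556e-05
  stratum Region IV: (575/1500)²·0.214·0.786/69 = 0.000358212
V̂(p̂_st) = 0.00284254; SE = √V̂ = 0.0533155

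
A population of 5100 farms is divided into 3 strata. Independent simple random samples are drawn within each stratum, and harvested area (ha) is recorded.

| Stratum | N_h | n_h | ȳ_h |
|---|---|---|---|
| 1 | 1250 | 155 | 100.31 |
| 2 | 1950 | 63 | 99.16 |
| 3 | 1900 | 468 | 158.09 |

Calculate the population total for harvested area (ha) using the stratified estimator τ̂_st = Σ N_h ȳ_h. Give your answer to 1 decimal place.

τ̂_st ≈ 619120.5

τ̂_st = Σ N_h ȳ_h = 1250·100.31 + 1950·99.16 + 1900·158.09 = 619120.5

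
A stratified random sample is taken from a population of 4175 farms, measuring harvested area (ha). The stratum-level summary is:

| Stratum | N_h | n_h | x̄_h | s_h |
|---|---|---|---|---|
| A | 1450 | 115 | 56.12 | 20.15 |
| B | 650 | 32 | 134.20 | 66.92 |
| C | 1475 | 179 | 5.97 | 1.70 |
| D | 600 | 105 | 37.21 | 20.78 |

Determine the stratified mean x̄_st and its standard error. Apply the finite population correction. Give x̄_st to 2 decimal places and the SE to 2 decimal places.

x̄_st ≈ 47.84, SE ≈ 1.92

x̄_st = Σ W_h x̄_h = (1450·56.12 + 650·134.20 + 1475·5.97 + 600·37.21)/4175 = 47.84090
V̂(x̄_st) = Σ W_h² (1 − n_h/N_h) s_h²/n_h, with W_h = N_h/N and N = 4175:
  stratum A: (1450/4175)²·(1 − 115/1450)·20.15²/115 = 0.392093
  stratum B: (650/4175)²·(1 − 32/650)·66.92²/32 = 3.22516
  stratum C: (1475/4175)²·(1 − 179/1475)·1.70²/179 = 0.00177063
  stratum D: (600/4175)²·(1 − 105/600)·20.78²/105 = 0.0700721
V̂(x̄_st) = 3.68909
SE(x̄_st) = √3.68909 = 1.9207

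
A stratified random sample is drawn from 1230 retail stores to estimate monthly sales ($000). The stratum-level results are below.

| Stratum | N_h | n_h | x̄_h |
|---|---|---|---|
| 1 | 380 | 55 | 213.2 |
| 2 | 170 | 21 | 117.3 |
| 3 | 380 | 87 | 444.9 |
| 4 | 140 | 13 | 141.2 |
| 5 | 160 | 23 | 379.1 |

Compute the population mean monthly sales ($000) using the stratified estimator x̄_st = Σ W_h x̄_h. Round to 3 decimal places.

x̄_st ≈ 284.913

N = Σ N_h = 1230. Stratum weights W_h = N_h/N.
x̄_st = (380·213.2 + 170·117.3 + 380·444.9 + 140·141.2 + 160·379.1) / 1230 = 284.91301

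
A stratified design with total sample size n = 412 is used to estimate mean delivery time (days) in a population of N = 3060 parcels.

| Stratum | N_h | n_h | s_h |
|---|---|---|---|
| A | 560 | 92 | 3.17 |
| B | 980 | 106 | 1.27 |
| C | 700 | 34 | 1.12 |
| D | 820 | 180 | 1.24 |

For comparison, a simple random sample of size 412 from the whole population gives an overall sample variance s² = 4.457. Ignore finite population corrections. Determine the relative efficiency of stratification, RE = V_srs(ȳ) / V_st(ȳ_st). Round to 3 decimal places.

V̂(ȳ_st) = Σ W_h² s_h²/n_h, with W_h = N_h/N and N = 3060:
  stratum A: (560/3060)²·3.17²/92 = 0.00365817
  stratum B: (980/3060)²·1.27²/106 = 0.00156067
  stratum C: (700/3060)²·1.12²/34 = 0.00193068
  stratum D: (820/3060)²·1.24²/180 = 0.000613417
V_st = 0.00776294
V_srs = s²/n = 4.457/412 = 0.010818
Relative efficiency = V_srs / V_st = 0.010818/0.00776294 = 1.3935

RE ≈ 1.394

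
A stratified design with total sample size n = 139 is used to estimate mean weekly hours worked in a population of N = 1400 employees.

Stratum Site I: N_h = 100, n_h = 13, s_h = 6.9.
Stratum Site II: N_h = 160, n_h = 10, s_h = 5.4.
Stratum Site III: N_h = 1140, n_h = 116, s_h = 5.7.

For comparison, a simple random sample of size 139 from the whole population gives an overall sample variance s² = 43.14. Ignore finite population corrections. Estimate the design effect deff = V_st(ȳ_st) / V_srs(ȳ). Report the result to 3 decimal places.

V̂(ȳ_st) = Σ W_h² s_h²/n_h, with W_h = N_h/N and N = 1400:
  stratum Site I: (100/1400)²·6.9²/13 = 0.0186852
  stratum Site II: (160/1400)²·5.4²/10 = 0.0380865
  stratum Site III: (1140/1400)²·5.7²/116 = 0.185714
V_st = 0.242486
V_srs = s²/n = 43.14/139 = 0.31036
deff = V_st / V_srs = 0.242486/0.31036 = 0.7813

deff ≈ 0.781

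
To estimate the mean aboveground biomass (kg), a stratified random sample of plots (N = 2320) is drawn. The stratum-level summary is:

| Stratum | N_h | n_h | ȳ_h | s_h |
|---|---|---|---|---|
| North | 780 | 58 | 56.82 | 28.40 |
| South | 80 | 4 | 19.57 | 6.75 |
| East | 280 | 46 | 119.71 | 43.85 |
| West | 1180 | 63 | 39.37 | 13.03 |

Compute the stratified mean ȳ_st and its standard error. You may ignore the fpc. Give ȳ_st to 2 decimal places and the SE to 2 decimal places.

ȳ_st = Σ W_h ȳ_h = (780·56.82 + 80·19.57 + 280·119.71 + 1180·39.37)/2320 = 54.25026
V̂(ȳ_st) = Σ W_h² s_h²/n_h, with W_h = N_h/N and N = 2320:
  stratum North: (780/2320)²·28.40²/58 = 1.57189
  stratum South: (80/2320)²·6.75²/4 = 0.0135441
  stratum East: (280/2320)²·43.85²/46 = 0.608866
  stratum West: (1180/2320)²·13.03²/63 = 0.697166
V̂(ȳ_st) = 2.89147
SE(ȳ_st) = √2.89147 = 1.70043

ȳ_st ≈ 54.25, SE ≈ 1.70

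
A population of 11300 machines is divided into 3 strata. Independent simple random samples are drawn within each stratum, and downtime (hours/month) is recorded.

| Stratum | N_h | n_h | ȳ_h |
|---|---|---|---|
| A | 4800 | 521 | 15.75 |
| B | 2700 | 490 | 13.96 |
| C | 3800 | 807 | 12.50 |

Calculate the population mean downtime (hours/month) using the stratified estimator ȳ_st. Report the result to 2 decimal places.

N = Σ N_h = 11300. Stratum weights W_h = N_h/N.
ȳ_st = (4800·15.75 + 2700·13.96 + 3800·12.50) / 11300 = 14.2294

ȳ_st ≈ 14.23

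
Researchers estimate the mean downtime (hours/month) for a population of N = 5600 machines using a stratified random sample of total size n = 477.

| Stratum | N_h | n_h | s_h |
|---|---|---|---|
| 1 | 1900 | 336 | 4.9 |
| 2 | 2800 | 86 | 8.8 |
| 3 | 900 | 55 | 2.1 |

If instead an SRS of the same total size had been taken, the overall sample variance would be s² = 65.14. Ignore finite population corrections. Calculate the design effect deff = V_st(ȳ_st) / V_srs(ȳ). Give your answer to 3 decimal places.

deff ≈ 1.724

V̂(ȳ_st) = Σ W_h² s_h²/n_h, with W_h = N_h/N and N = 5600:
  stratum 1: (1900/5600)²·4.9²/336 = 0.00822591
  stratum 2: (2800/5600)²·8.8²/86 = 0.225116
  stratum 3: (900/5600)²·2.1²/55 = 0.00207102
V_st = 0.235413
V_srs = s²/n = 65.14/477 = 0.136562
deff = V_st / V_srs = 0.235413/0.136562 = 1.7239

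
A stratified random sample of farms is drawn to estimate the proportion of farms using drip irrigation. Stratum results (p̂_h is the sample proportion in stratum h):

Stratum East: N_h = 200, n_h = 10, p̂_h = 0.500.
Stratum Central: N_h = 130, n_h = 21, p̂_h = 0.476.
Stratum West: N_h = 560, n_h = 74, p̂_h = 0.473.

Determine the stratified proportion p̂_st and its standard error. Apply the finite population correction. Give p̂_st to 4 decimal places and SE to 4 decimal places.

N = 890; stratum weights W_h = N_h/N.
p̂_st = Σ W_h p̂_h = (200·0.500 + 130·0.476 + 560·0.473)/890 = 0.47951
V̂(p̂_st) = Σ W_h² (1 − n_h/N_h) p̂_h(1−p̂_h)/(n_h−1):
  stratum East: (200/890)²·(1 − 10/200)·0.500·0.500/9 = 0.0013326
  stratum Central: (130/890)²·(1 − 21/130)·0.476·0.524/20 = 0.000223099
  stratum West: (560/890)²·(1 − 74/560)·0.473·0.527/73 = 0.00117326
V̂(p̂_st) = 0.00272896; SE = √V̂ = 0.0522395

p̂_st ≈ 0.4795, SE ≈ 0.0522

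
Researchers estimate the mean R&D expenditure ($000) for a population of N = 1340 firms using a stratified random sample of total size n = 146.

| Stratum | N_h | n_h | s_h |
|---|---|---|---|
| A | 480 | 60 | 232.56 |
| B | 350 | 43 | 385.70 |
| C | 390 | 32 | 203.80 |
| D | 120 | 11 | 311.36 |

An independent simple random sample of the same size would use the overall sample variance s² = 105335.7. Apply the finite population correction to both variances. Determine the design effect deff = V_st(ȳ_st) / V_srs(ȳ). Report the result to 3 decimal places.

deff ≈ 0.736

V̂(ȳ_st) = Σ W_h² (1 − n_h/N_h) s_h²/n_h, with W_h = N_h/N and N = 1340:
  stratum A: (480/1340)²·(1 − 60/480)·232.56²/60 = 101.204
  stratum B: (350/1340)²·(1 − 43/350)·385.70²/43 = 207.027
  stratum C: (390/1340)²·(1 − 32/390)·203.80²/32 = 100.924
  stratum D: (120/1340)²·(1 − 11/120)·311.36²/11 = 64.1994
V_st = 473.356
V_srs = (1 − 146/1340)·105335.7/146 = 642.869
deff = V_st / V_srs = 473.356/642.869 = 0.7363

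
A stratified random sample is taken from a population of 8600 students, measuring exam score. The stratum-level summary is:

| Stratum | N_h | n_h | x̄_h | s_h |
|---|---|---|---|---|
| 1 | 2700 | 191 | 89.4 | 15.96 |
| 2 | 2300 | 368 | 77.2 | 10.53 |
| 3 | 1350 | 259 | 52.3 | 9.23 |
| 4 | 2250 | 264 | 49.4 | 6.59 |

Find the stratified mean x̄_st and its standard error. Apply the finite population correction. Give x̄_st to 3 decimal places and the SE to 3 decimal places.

x̄_st ≈ 69.848, SE ≈ 0.396

x̄_st = Σ W_h x̄_h = (2700·89.4 + 2300·77.2 + 1350·52.3 + 2250·49.4)/8600 = 69.84826
V̂(x̄_st) = Σ W_h² (1 − n_h/N_h) s_h²/n_h, with W_h = N_h/N and N = 8600:
  stratum 1: (2700/8600)²·(1 − 191/2700)·15.96²/191 = 0.122152
  stratum 2: (2300/8600)²·(1 − 368/2300)·10.53²/368 = 0.0181029
  stratum 3: (1350/8600)²·(1 − 259/1350)·9.23²/259 = 0.00655036
  stratum 4: (2250/8600)²·(1 − 264/2250)·6.59²/264 = 0.00993875
V̂(x̄_st) = 0.156744
SE(x̄_st) = √0.156744 = 0.395909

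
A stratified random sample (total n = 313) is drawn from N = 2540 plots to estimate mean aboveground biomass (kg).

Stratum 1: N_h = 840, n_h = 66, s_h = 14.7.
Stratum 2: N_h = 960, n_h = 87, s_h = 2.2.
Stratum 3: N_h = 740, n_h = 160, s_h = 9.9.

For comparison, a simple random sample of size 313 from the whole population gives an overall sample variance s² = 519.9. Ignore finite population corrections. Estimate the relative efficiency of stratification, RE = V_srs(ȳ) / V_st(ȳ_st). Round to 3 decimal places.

V̂(ȳ_st) = Σ W_h² s_h²/n_h, with W_h = N_h/N and N = 2540:
  stratum 1: (840/2540)²·14.7²/66 = 0.358081
  stratum 2: (960/2540)²·2.2²/87 = 0.00794696
  stratum 3: (740/2540)²·9.9²/160 = 0.0519932
V_st = 0.418022
V_srs = s²/n = 519.9/313 = 1.66102
Relative efficiency = V_srs / V_st = 1.66102/0.418022 = 3.9735

RE ≈ 3.974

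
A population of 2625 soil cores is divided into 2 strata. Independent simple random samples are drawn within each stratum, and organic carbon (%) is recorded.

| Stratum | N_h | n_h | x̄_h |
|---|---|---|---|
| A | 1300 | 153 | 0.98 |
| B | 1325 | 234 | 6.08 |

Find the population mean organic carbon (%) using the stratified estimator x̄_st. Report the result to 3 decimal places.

N = Σ N_h = 2625. Stratum weights W_h = N_h/N.
x̄_st = (1300·0.98 + 1325·6.08) / 2625 = 3.55429

x̄_st ≈ 3.554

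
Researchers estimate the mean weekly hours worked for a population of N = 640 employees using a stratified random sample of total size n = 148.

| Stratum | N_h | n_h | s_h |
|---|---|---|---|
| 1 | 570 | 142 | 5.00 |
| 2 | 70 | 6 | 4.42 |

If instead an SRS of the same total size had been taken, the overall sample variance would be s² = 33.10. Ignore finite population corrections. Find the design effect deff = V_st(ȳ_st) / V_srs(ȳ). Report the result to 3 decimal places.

V̂(ȳ_st) = Σ W_h² s_h²/n_h, with W_h = N_h/N and N = 640:
  stratum 1: (570/640)²·5.00²/142 = 0.13965
  stratum 2: (70/640)²·4.42²/6 = 0.038952
V_st = 0.178602
V_srs = s²/n = 33.10/148 = 0.223649
deff = V_st / V_srs = 0.178602/0.223649 = 0.7986

deff ≈ 0.799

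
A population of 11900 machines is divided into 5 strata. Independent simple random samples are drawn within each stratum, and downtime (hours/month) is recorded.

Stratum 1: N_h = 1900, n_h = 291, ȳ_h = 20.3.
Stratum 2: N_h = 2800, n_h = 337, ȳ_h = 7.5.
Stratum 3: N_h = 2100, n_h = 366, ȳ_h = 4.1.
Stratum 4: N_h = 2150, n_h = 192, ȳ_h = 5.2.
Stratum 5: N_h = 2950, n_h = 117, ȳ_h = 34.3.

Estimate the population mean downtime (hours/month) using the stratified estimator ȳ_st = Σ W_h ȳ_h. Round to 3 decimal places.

N = Σ N_h = 11900. Stratum weights W_h = N_h/N.
ȳ_st = (1900·20.3 + 2800·7.5 + 2100·4.1 + 2150·5.2 + 2950·34.3) / 11900 = 15.17185

ȳ_st ≈ 15.172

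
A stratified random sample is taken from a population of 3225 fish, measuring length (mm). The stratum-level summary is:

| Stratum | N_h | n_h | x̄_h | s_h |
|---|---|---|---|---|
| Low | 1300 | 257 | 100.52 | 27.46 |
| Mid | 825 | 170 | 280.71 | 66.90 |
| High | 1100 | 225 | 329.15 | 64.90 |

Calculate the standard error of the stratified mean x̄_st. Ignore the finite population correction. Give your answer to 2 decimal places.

V̂(x̄_st) = Σ W_h² s_h²/n_h, with W_h = N_h/N and N = 3225:
  stratum Low: (1300/3225)²·27.46²/257 = 0.476755
  stratum Mid: (825/3225)²·66.90²/170 = 1.72287
  stratum High: (1100/3225)²·64.90²/225 = 2.17787
V̂(x̄_st) = 4.3775
SE(x̄_st) = √4.3775 = 2.09225

SE(x̄_st) ≈ 2.09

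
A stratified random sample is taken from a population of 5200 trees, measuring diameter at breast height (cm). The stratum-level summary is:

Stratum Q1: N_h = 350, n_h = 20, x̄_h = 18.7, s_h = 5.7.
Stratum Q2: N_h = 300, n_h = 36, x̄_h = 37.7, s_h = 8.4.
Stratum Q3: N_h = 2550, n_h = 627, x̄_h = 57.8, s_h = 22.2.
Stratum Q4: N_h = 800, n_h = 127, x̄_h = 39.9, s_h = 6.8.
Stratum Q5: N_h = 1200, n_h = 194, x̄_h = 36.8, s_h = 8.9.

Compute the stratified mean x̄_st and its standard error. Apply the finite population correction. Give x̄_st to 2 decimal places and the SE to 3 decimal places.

x̄_st ≈ 46.41, SE ≈ 0.425

x̄_st = Σ W_h x̄_h = (350·18.7 + 300·37.7 + 2550·57.8 + 800·39.9 + 1200·36.8)/5200 = 46.40865
V̂(x̄_st) = Σ W_h² (1 − n_h/N_h) s_h²/n_h, with W_h = N_h/N and N = 5200:
  stratum Q1: (350/5200)²·(1 − 20/350)·5.7²/20 = 0.00693897
  stratum Q2: (300/5200)²·(1 − 36/300)·8.4²/36 = 0.00574083
  stratum Q3: (2550/5200)²·(1 − 627/2550)·22.2²/627 = 0.142545
  stratum Q4: (800/5200)²·(1 − 127/800)·6.8²/127 = 0.00724957
  stratum Q5: (1200/5200)²·(1 − 194/1200)·8.9²/194 = 0.0182285
V̂(x̄_st) = 0.180703
SE(x̄_st) = √0.180703 = 0.425091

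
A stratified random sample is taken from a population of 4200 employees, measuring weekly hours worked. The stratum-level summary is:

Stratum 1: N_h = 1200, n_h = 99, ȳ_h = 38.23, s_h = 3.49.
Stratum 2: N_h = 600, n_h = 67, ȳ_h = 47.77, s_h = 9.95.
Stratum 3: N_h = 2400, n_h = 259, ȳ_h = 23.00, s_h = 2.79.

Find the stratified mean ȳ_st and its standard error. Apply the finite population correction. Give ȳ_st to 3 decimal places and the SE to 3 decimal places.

ȳ_st ≈ 30.890, SE ≈ 0.212

ȳ_st = Σ W_h ȳ_h = (1200·38.23 + 600·47.77 + 2400·23.00)/4200 = 30.89000
V̂(ȳ_st) = Σ W_h² (1 − n_h/N_h) s_h²/n_h, with W_h = N_h/N and N = 4200:
  stratum 1: (1200/4200)²·(1 − 99/1200)·3.49²/99 = 0.00921479
  stratum 2: (600/4200)²·(1 − 67/600)·9.95²/67 = 0.0267887
  stratum 3: (2400/4200)²·(1 − 259/2400)·2.79²/259 = 0.00875463
V̂(ȳ_st) = 0.0447581
SE(ȳ_st) = √0.0447581 = 0.211561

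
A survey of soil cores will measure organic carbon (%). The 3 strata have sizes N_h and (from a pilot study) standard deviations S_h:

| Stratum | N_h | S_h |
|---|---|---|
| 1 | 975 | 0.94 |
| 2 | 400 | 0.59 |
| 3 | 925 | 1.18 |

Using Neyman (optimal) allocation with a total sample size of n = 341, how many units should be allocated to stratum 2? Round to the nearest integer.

36

Neyman allocation: n_h = n · N_h S_h / Σ N_i S_i, with n = 341.
  stratum 1: N_h·S_h = 975·0.94 = 916.50
  stratum 2: N_h·S_h = 400·0.59 = 236.00
  stratum 3: N_h·S_h = 925·1.18 = 1091.50
Σ N_h S_h = 2244.00
n for stratum 2 = 341·236.00/2244.00 = 35.863 → 36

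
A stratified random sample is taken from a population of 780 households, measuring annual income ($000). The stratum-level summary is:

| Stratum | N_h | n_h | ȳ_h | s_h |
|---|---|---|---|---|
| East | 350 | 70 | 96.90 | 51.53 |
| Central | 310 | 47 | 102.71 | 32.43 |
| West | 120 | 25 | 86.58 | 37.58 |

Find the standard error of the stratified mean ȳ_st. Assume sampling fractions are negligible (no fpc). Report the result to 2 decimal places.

V̂(ȳ_st) = Σ W_h² s_h²/n_h, with W_h = N_h/N and N = 780:
  stratum East: (350/780)²·51.53²/70 = 7.63781
  stratum Central: (310/780)²·32.43²/47 = 3.53452
  stratum West: (120/780)²·37.58²/25 = 1.33705
V̂(ȳ_st) = 12.5094
SE(ȳ_st) = √12.5094 = 3.53686

SE(ȳ_st) ≈ 3.54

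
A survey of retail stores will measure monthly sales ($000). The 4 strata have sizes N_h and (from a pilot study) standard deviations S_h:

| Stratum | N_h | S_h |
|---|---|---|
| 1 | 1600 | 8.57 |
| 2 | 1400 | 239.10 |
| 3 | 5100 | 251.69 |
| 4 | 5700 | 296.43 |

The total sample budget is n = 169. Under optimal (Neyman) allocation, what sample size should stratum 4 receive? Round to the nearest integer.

86

Neyman allocation: n_h = n · N_h S_h / Σ N_i S_i, with n = 169.
  stratum 1: N_h·S_h = 1600·8.57 = 13712.00
  stratum 2: N_h·S_h = 1400·239.10 = 334740.00
  stratum 3: N_h·S_h = 5100·251.69 = 1283619.00
  stratum 4: N_h·S_h = 5700·296.43 = 1689651.00
Σ N_h S_h = 3321722.00
n for stratum 4 = 169·1689651.00/3321722.00 = 85.965 → 86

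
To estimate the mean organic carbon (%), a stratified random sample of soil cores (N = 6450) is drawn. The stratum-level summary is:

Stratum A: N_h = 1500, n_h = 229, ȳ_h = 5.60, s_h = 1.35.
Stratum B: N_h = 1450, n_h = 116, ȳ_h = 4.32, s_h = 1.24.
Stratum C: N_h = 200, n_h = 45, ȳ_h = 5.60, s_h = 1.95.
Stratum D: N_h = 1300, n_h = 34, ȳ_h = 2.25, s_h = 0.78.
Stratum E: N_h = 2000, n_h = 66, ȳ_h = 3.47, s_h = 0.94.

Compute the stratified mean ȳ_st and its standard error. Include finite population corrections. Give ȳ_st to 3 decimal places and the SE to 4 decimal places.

ȳ_st = Σ W_h ȳ_h = (1500·5.60 + 1450·4.32 + 200·5.60 + 1300·2.25 + 2000·3.47)/6450 = 3.97659
V̂(ȳ_st) = Σ W_h² (1 − n_h/N_h) s_h²/n_h, with W_h = N_h/N and N = 6450:
  stratum A: (1500/6450)²·(1 − 229/1500)·1.35²/229 = 0.000364711
  stratum B: (1450/6450)²·(1 − 116/1450)·1.24²/116 = 0.000616297
  stratum C: (200/6450)²·(1 − 45/200)·1.95²/45 = 6.2965e-05
  stratum D: (1300/6450)²·(1 − 34/1300)·0.78²/34 = 0.000707893
  stratum E: (2000/6450)²·(1 − 66/2000)·0.94²/66 = 0.00124474
V̂(ȳ_st) = 0.00299661
SE(ȳ_st) = √0.00299661 = 0.0547413

ȳ_st ≈ 3.977, SE ≈ 0.0547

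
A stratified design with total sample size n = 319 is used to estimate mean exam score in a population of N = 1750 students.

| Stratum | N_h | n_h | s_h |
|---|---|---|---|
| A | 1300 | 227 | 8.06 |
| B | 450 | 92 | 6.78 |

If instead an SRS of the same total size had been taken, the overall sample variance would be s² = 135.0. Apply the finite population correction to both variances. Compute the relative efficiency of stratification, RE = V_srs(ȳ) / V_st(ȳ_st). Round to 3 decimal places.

RE ≈ 2.209

V̂(ȳ_st) = Σ W_h² (1 − n_h/N_h) s_h²/n_h, with W_h = N_h/N and N = 1750:
  stratum A: (1300/1750)²·(1 − 227/1300)·8.06²/227 = 0.13035
  stratum B: (450/1750)²·(1 − 92/450)·6.78²/92 = 0.026284
V_st = 0.156634
V_srs = (1 − 319/1750)·135.0/319 = 0.346055
Relative efficiency = V_srs / V_st = 0.346055/0.156634 = 2.2093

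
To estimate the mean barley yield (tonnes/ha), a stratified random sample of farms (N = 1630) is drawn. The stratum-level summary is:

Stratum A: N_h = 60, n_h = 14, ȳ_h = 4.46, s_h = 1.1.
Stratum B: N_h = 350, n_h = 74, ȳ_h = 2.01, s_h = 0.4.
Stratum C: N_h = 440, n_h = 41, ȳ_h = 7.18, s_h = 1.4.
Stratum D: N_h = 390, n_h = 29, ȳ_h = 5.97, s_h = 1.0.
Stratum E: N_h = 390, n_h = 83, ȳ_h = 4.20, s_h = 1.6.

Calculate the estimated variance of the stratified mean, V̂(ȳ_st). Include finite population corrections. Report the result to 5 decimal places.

V̂(ȳ_st) ≈ 0.00654

V̂(ȳ_st) = Σ W_h² (1 − n_h/N_h) s_h²/n_h, with W_h = N_h/N and N = 1630:
  stratum A: (60/1630)²·(1 − 14/60)·1.1²/14 = 8.97824e-05
  stratum B: (350/1630)²·(1 − 74/350)·0.4²/74 = 7.86122e-05
  stratum C: (440/1630)²·(1 − 41/440)·1.4²/41 = 0.0031588
  stratum D: (390/1630)²·(1 − 29/390)·1.0²/29 = 0.00182725
  stratum E: (390/1630)²·(1 − 83/390)·1.6²/83 = 0.00138992
V̂(ȳ_st) = 0.00654437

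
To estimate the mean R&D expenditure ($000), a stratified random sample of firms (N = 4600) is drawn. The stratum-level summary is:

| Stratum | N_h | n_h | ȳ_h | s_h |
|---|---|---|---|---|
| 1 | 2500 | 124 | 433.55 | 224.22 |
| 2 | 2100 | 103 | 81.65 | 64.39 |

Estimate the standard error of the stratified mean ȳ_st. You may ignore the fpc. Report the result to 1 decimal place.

SE(ȳ_st) ≈ 11.3

V̂(ȳ_st) = Σ W_h² s_h²/n_h, with W_h = N_h/N and N = 4600:
  stratum 1: (2500/4600)²·224.22²/124 = 119.754
  stratum 2: (2100/4600)²·64.39²/103 = 8.38924
V̂(ȳ_st) = 128.144
SE(ȳ_st) = √128.144 = 11.3201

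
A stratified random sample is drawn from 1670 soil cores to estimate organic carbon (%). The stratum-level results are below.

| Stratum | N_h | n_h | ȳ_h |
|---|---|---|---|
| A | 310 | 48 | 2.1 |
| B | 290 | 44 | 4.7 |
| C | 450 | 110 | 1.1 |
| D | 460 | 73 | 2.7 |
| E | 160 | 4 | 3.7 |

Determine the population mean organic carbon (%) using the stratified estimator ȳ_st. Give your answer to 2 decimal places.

ȳ_st ≈ 2.60

N = Σ N_h = 1670. Stratum weights W_h = N_h/N.
ȳ_st = (310·2.1 + 290·4.7 + 450·1.1 + 460·2.7 + 160·3.7) / 1670 = 2.6006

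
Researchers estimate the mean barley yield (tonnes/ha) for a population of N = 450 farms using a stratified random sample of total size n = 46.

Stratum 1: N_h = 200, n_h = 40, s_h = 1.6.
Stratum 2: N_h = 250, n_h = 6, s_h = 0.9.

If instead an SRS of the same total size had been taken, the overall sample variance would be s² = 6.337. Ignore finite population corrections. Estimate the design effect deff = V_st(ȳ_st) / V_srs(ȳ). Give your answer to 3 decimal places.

V̂(ȳ_st) = Σ W_h² s_h²/n_h, with W_h = N_h/N and N = 450:
  stratum 1: (200/450)²·1.6²/40 = 0.012642
  stratum 2: (250/450)²·0.9²/6 = 0.0416667
V_st = 0.0543086
V_srs = s²/n = 6.337/46 = 0.137761
deff = V_st / V_srs = 0.0543086/0.137761 = 0.3942

deff ≈ 0.394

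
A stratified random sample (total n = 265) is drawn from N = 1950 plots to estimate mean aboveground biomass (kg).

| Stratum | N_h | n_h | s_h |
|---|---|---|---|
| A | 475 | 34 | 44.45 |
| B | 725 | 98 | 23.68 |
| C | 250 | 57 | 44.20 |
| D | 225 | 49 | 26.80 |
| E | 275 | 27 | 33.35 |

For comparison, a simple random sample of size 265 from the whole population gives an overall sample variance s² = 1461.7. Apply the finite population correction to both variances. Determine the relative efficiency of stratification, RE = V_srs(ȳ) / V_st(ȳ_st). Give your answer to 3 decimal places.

V̂(ȳ_st) = Σ W_h² (1 − n_h/N_h) s_h²/n_h, with W_h = N_h/N and N = 1950:
  stratum A: (475/1950)²·(1 − 34/475)·44.45²/34 = 3.20131
  stratum B: (725/1950)²·(1 − 98/725)·23.68²/98 = 0.684028
  stratum C: (250/1950)²·(1 − 57/250)·44.20²/57 = 0.434908
  stratum D: (225/1950)²·(1 − 49/225)·26.80²/49 = 0.152651
  stratum E: (275/1950)²·(1 − 27/275)·33.35²/27 = 0.738828
V_st = 5.21172
V_srs = (1 − 265/1950)·1461.7/265 = 4.76626
Relative efficiency = V_srs / V_st = 4.76626/5.21172 = 0.9145

RE ≈ 0.915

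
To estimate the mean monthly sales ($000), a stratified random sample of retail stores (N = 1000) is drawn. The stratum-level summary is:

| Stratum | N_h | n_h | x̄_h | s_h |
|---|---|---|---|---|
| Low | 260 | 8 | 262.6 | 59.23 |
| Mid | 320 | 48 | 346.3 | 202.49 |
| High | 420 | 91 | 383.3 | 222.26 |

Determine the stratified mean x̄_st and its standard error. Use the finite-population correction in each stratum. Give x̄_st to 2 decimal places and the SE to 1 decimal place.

x̄_st = Σ W_h x̄_h = (260·262.6 + 320·346.3 + 420·383.3)/1000 = 340.07800
V̂(x̄_st) = Σ W_h² (1 − n_h/N_h) s_h²/n_h, with W_h = N_h/N and N = 1000:
  stratum Low: (260/1000)²·(1 − 8/260)·59.23²/8 = 28.7321
  stratum Mid: (320/1000)²·(1 − 48/320)·202.49²/48 = 74.3507
  stratum High: (420/1000)²·(1 − 91/420)·222.26²/91 = 75.0113
V̂(x̄_st) = 178.094
SE(x̄_st) = √178.094 = 13.3452

x̄_st ≈ 340.08, SE ≈ 13.3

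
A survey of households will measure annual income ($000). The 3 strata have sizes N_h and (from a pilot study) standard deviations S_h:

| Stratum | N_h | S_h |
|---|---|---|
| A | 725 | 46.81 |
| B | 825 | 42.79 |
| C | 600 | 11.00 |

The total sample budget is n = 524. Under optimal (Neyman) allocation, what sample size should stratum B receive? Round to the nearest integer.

244

Neyman allocation: n_h = n · N_h S_h / Σ N_i S_i, with n = 524.
  stratum A: N_h·S_h = 725·46.81 = 33937.25
  stratum B: N_h·S_h = 825·42.79 = 35301.75
  stratum C: N_h·S_h = 600·11.00 = 6600.00
Σ N_h S_h = 75839.00
n for stratum B = 524·35301.75/75839.00 = 243.913 → 244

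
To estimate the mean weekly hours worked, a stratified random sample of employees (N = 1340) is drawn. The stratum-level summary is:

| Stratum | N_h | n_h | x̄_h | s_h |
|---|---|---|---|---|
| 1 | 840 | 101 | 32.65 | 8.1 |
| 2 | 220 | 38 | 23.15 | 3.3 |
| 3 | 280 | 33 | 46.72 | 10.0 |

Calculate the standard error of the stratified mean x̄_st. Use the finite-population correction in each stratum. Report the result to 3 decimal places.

SE(x̄_st) ≈ 0.590

V̂(x̄_st) = Σ W_h² (1 − n_h/N_h) s_h²/n_h, with W_h = N_h/N and N = 1340:
  stratum 1: (840/1340)²·(1 − 101/840)·8.1²/101 = 0.224576
  stratum 2: (220/1340)²·(1 − 38/220)·3.3²/38 = 0.00639041
  stratum 3: (280/1340)²·(1 − 33/280)·10.0²/33 = 0.116716
V̂(x̄_st) = 0.347682
SE(x̄_st) = √0.347682 = 0.589646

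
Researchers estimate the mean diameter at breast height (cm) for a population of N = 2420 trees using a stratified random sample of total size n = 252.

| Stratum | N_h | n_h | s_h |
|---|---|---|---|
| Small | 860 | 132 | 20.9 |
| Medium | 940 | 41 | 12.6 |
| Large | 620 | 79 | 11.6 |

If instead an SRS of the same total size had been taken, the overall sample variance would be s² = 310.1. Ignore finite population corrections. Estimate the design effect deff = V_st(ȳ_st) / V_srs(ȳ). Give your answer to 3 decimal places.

deff ≈ 0.905

V̂(ȳ_st) = Σ W_h² s_h²/n_h, with W_h = N_h/N and N = 2420:
  stratum Small: (860/2420)²·20.9²/132 = 0.417912
  stratum Medium: (940/2420)²·12.6²/41 = 0.584228
  stratum Large: (620/2420)²·11.6²/79 = 0.1118
V_st = 1.11394
V_srs = s²/n = 310.1/252 = 1.23056
deff = V_st / V_srs = 1.11394/1.23056 = 0.9052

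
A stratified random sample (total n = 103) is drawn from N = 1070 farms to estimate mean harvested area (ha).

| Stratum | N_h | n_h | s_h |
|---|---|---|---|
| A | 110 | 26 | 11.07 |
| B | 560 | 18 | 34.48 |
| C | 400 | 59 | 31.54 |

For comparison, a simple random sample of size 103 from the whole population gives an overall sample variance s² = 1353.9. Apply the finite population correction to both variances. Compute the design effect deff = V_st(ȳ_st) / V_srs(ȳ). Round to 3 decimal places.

V̂(ȳ_st) = Σ W_h² (1 − n_h/N_h) s_h²/n_h, with W_h = N_h/N and N = 1070:
  stratum A: (110/1070)²·(1 − 26/110)·11.07²/26 = 0.0380388
  stratum B: (560/1070)²·(1 − 18/560)·34.48²/18 = 17.5098
  stratum C: (400/1070)²·(1 − 59/400)·31.54²/59 = 2.00871
V_st = 19.5566
V_srs = (1 − 103/1070)·1353.9/103 = 11.8793
deff = V_st / V_srs = 19.5566/11.8793 = 1.6463

deff ≈ 1.646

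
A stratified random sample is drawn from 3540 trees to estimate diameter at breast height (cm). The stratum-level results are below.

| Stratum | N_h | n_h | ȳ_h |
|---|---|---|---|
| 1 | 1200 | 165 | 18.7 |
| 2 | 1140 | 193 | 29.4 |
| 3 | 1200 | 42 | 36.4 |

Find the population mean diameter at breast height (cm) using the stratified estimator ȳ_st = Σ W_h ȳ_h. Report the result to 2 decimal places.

ȳ_st ≈ 28.15

N = Σ N_h = 3540. Stratum weights W_h = N_h/N.
ȳ_st = (1200·18.7 + 1140·29.4 + 1200·36.4) / 3540 = 28.1458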